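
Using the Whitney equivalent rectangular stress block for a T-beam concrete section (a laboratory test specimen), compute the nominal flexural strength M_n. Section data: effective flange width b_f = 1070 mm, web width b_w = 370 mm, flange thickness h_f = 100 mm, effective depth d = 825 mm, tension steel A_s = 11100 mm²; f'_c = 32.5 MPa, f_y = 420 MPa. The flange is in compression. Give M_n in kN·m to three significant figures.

Tension: T = A_s f_y = 11100 × 420 = 4662000 N.
Try a within the flange: a = T/(0.85 f'_c b_f) = 4662000/(0.85 × 32.5 × 1070) = 157.72 mm.
a = 157.72 > h_f = 100 mm: the block extends into the web. Split into flange-overhang and web parts.
C_f = 0.85 f'_c (b_f − b_w) h_f = 0.85 × 32.5 × (1070 − 370) × 100 = 1933750 N.
Remaining web compression depth: a_w = (T − C_f)/(0.85 f'_c b_w) = (4662000 − 1933750)/(0.85 × 32.5 × 370) = 266.92 mm.
M_n = C_f(d − h_f/2) + (T − C_f)(d − a_w/2) = 1933750 × (825 − 50) + 2728250 × (825 − 133.46) = 1498.66 + 1886.69 = 3385.35 × 10⁶ N·mm.
M_n = 3385.35 kN·m.

M_n ≈ 3390 kN·m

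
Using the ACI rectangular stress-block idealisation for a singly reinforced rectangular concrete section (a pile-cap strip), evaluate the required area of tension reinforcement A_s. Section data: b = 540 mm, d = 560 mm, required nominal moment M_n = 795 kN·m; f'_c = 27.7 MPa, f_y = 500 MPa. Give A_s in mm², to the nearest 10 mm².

With M_n = 0.85 f'_c a b (d − a/2), solve the quadratic for a:
a = d − √(d² − 2M_n/(0.85 f'_c b)) = 560 − √(560² − 2 × 795×10⁶/(0.85 × 27.7 × 540)) = 125.78 mm.
A_s = 0.85 f'_c a b / f_y = 0.85 × 27.7 × 125.78 × 540 / 500 = 3198.4 mm².

A_s ≈ 3200 mm²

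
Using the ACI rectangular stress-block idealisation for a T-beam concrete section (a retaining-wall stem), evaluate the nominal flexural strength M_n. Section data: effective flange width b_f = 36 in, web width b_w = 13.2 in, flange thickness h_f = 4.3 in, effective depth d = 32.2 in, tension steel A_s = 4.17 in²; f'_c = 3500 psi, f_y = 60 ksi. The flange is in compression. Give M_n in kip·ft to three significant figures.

M_n ≈ 647 kip·ft

Tension: T = A_s f_y = 4.17 × 60 = 250.2 kips.
Try a within the flange: a = T/(0.85 f'_c b_f) = 250.2/(0.85 × 3.5 × 36) = 2.336 in.
Since a = 2.336 ≤ h_f = 4.3 in, the stress block lies entirely in the flange; analyse as a rectangular beam of width b_f.
M_n = T(d − a/2) = 250.2 × (32.2 − 1.168) = 7764.2 kip·in.
M_n = 7764.2/12 = 647.02 kip·ft.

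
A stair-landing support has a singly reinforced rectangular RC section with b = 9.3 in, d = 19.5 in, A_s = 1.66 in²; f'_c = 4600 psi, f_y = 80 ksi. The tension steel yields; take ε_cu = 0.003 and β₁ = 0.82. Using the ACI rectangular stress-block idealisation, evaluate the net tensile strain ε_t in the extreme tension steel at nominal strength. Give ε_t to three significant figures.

a = A_s f_y/(0.85 f'_c b) = 3.652 in.
β₁ = 0.82, so c = a/β₁ = 3.652/0.82 = 4.454 in.
From the linear strain diagram with ε_cu = 0.003: ε_t = 0.003 (d − c)/c = 0.003 × (19.5 − 4.454)/4.454 = 0.0101.
Since ε_t ≥ 0.005, the section is tension-controlled.

ε_t ≈ 0.0101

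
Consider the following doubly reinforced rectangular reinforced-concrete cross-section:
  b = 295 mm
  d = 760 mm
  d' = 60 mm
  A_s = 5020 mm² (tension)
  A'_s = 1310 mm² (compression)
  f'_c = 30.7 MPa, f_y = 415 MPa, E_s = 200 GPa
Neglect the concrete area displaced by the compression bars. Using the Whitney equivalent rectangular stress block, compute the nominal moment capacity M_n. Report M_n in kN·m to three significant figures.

M_n ≈ 1400 kN·m

Assume both tension and compression steel yield.
Net tension couple steel: A_s − A'_s = 3710 mm².
a = (A_s − A'_s) f_y / (0.85 f'_c b) = 1539650/(0.85 × 30.7 × 295) = 200.01 mm.
c = a/β₁ = 200.01/0.831 = 240.69 mm; ε'_s = 0.003(c − d')/c = 0.0023 ≥ f_y/E_s = 0.0021, so compression steel does yield.
M_n = (A_s − A'_s) f_y (d − a/2) + A'_s f_y (d − d') = [1539650 × (760 − 100.005) + 543650 × (760 − 60)] × 10⁻⁶ = 1016.16 + 380.56 = 1396.72 kN·m.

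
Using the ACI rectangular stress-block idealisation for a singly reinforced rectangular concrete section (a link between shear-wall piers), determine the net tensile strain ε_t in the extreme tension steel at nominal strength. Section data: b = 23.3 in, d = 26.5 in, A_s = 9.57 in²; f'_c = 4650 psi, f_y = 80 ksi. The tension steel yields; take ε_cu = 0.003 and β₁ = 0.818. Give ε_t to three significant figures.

ε_t ≈ 0.00482

a = A_s f_y/(0.85 f'_c b) = 8.313 in.
β₁ = 0.818, so c = a/β₁ = 8.313/0.818 = 10.163 in.
From the linear strain diagram with ε_cu = 0.003: ε_t = 0.003 (d − c)/c = 0.003 × (26.5 − 10.163)/10.163 = 0.00482.
ε_t is between 0.004 and 0.005 — transition zone.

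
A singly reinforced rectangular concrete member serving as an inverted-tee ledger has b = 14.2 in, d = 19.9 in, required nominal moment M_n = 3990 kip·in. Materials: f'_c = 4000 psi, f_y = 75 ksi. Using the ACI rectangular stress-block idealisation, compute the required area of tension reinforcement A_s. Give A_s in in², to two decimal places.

A_s ≈ 3.03 in²

From M_n = 0.85 f'_c a b (d − a/2):
a = d − √(d² − 2M_n/(0.85 f'_c b)) = 19.9 − √(19.9² − 2 × 3990/(0.85 × 4 × 14.2)) = 4.710 in.
A_s = 0.85 f'_c a b / f_y = 0.85 × 4 × 4.710 × 14.2 / 75 = 3.032 in².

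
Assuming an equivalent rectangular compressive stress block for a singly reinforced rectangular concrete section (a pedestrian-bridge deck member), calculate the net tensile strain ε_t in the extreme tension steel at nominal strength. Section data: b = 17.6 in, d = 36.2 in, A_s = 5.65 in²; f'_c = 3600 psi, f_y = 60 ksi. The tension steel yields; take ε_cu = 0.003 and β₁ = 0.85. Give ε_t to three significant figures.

a = A_s f_y/(0.85 f'_c b) = 6.295 in.
β₁ = 0.85, so c = a/β₁ = 6.295/0.85 = 7.406 in.
From the linear strain diagram with ε_cu = 0.003: ε_t = 0.003 (d − c)/c = 0.003 × (36.2 − 7.406)/7.406 = 0.0117.
Since ε_t ≥ 0.005, the section is tension-controlled.

ε_t ≈ 0.0117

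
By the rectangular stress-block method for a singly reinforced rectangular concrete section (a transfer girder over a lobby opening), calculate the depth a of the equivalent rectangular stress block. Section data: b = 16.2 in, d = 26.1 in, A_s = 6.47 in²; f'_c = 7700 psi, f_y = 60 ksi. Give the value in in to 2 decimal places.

a ≈ 3.66 in

T = A_s f_y = 6.47 × 60 = 388.2 kips.
a = T/(0.85 f'_c b) = 388.2/(0.85 × 7.7 × 16.2) = 3.66 in.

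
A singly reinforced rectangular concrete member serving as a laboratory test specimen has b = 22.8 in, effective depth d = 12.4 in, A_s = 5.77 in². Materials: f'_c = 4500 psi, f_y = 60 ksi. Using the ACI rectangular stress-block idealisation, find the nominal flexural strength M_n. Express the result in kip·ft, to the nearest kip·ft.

M_n ≈ 300 kip·ft

T = A_s f_y = 5.77 × 60 = 346.2 kips.
a = T/(0.85 f'_c b) = 346.2/(0.85 × 4.5 × 22.8) = 3.970 in.
M_n = T(d − a/2) = 346.2 × (12.4 − 1.985) = 3605.7 kip·in = 3605.7/12 = 300.48 kip·ft.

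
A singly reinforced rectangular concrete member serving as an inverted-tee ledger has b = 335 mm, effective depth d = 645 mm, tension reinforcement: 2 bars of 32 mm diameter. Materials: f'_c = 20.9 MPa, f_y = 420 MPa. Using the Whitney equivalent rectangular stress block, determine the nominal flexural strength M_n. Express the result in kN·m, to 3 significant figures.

M_n ≈ 397 kN·m

A_s = 2 × 804 = 1608 mm².
T = A_s f_y = 1608 × 420 = 675360 N = 675.36 kN.
From C = T: a = T/(0.85 f'_c b) = 675360/(0.85 × 20.9 × 335) = 113.48 mm.
M_n = T(d − a/2) = 675.36 kN × (645 − 56.74) mm = 397.29 kN·m.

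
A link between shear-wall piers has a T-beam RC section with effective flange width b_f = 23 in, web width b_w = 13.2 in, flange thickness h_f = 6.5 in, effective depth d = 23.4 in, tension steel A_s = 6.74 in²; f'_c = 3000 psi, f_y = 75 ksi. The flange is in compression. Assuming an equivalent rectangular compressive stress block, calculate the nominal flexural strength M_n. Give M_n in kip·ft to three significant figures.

Tension: T = A_s f_y = 6.74 × 75 = 505.5 kips.
Try a within the flange: a = T/(0.85 f'_c b_f) = 505.5/(0.85 × 3 × 23) = 8.619 in.
a = 8.619 > h_f = 6.5 in: the block extends into the web. Split into flange-overhang and web parts.
C_f = 0.85 f'_c (b_f − b_w) h_f = 0.85 × 3 × (23 − 13.2) × 6.5 = 162.4 kips.
Remaining web compression depth: a_w = (T − C_f)/(0.85 f'_c b_w) = (505.5 − 162.4)/(0.85 × 3 × 13.2) = 10.193 in.
M_n = C_f(d − h_f/2) + (T − C_f)(d − a_w/2) = 162.4 × (23.4 − 3.25) + 343.1 × (23.4 − 5.0965) = 3272.4 + 6279.9 = 9552.3 kip·in.
M_n = 9552.3/12 = 796.03 kip·ft.

M_n ≈ 796 kip·ft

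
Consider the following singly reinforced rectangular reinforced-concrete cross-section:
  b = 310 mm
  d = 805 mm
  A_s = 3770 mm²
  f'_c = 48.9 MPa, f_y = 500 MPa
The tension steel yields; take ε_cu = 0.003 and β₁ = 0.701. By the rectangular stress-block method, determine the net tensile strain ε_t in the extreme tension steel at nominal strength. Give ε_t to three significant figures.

a = A_s f_y/(0.85 f'_c b) = 146.29 mm.
β₁ = 0.701, so c = a/β₁ = 146.29/0.701 = 208.69 mm.
From the linear strain diagram with ε_cu = 0.003: ε_t = 0.003 (d − c)/c = 0.003 × (805 − 208.69)/208.69 = 0.00857.
Since ε_t ≥ 0.005, the section is tension-controlled.

ε_t ≈ 0.00857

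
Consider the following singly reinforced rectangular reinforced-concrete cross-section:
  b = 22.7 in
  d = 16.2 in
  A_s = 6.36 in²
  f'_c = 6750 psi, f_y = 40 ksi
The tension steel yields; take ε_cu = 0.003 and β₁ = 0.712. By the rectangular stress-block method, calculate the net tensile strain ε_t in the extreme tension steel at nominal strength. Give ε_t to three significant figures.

ε_t ≈ 0.0147

a = A_s f_y/(0.85 f'_c b) = 1.953 in.
β₁ = 0.712, so c = a/β₁ = 1.953/0.712 = 2.743 in.
From the linear strain diagram with ε_cu = 0.003: ε_t = 0.003 (d − c)/c = 0.003 × (16.2 − 2.743)/2.743 = 0.0147.
Since ε_t ≥ 0.005, the section is tension-controlled.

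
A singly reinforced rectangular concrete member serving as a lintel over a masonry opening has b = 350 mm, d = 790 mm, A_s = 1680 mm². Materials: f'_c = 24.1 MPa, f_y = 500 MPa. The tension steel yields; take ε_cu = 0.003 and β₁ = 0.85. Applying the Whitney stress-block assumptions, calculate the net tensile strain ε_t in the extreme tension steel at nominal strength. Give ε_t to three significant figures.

ε_t ≈ 0.0142

a = A_s f_y/(0.85 f'_c b) = 117.16 mm.
β₁ = 0.85, so c = a/β₁ = 117.16/0.85 = 137.84 mm.
From the linear strain diagram with ε_cu = 0.003: ε_t = 0.003 (d − c)/c = 0.003 × (790 − 137.84)/137.84 = 0.0142.
Since ε_t ≥ 0.005, the section is tension-controlled.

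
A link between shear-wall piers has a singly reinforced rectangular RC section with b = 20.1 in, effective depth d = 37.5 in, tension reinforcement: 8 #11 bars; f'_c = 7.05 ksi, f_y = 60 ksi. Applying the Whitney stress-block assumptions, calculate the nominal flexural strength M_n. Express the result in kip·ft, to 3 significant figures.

A_s = 8 × 1.56 = 12.48 in².
T = A_s f_y = 12.48 × 60 = 748.8 kips.
a = T/(0.85 f'_c b) = 748.8/(0.85 × 7.05 × 20.1) = 6.217 in.
M_n = T(d − a/2) = 748.8 × (37.5 − 3.1085) = 25752.4 kip·in = 25752.4/12 = 2146.03 kip·ft.

M_n ≈ 2150 kip·ft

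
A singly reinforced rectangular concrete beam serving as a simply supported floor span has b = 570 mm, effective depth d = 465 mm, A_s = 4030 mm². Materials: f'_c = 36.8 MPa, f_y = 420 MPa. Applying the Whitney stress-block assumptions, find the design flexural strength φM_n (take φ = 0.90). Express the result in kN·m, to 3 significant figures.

φM_n ≈ 636 kN·m

T = A_s f_y = 4030 × 420 = 1692600 N = 1692.6 kN.
From C = T: a = T/(0.85 f'_c b) = 1692600/(0.85 × 36.8 × 570) = 94.93 mm.
M_n = T(d − a/2) = 1692.6 kN × (465 − 47.465) mm = 706.72 kN·m.
φM_n = 0.90 × 706.72 = 636.05 kN·m.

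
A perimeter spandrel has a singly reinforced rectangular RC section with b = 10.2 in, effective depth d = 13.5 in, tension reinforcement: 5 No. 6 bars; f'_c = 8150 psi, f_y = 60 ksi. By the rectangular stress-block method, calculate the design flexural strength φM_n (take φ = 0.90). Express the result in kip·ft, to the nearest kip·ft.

A_s = 5 × 0.44 = 2.2 in².
T = A_s f_y = 2.2 × 60 = 132 kips.
a = T/(0.85 f'_c b) = 132/(0.85 × 8.15 × 10.2) = 1.868 in.
M_n = T(d − a/2) = 132 × (13.5 − 0.934) = 1658.7 kip·in = 1658.7/12 = 138.23 kip·ft.
φM_n = 0.90 × 138.23 = 124.41 kip·ft.

φM_n ≈ 124 kip·ft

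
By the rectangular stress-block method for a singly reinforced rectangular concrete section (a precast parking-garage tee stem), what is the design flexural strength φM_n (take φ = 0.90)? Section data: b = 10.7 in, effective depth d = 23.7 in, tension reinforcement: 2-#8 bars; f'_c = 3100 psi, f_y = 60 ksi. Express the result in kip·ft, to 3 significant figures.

A_s = 2 × 0.79 = 1.58 in².
T = A_s f_y = 1.58 × 60 = 94.8 kips.
a = T/(0.85 f'_c b) = 94.8/(0.85 × 3.1 × 10.7) = 3.362 in.
M_n = T(d − a/2) = 94.8 × (23.7 − 1.681) = 2087.4 kip·in = 2087.4/12 = 173.95 kip·ft.
φM_n = 0.90 × 173.95 = 156.56 kip·ft.

φM_n ≈ 157 kip·ft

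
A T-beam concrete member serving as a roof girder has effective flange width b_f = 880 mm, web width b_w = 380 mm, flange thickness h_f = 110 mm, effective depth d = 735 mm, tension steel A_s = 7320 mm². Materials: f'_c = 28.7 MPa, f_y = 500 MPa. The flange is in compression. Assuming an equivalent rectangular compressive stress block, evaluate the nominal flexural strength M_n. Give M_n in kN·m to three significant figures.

Tension: T = A_s f_y = 7320 × 500 = 3660000 N.
Try a within the flange: a = T/(0.85 f'_c b_f) = 3660000/(0.85 × 28.7 × 880) = 170.49 mm.
a = 170.49 > h_f = 110 mm: the block extends into the web. Split into flange-overhang and web parts.
C_f = 0.85 f'_c (b_f − b_w) h_f = 0.85 × 28.7 × (880 − 380) × 110 = 1341725 N.
Remaining web compression depth: a_w = (T − C_f)/(0.85 f'_c b_w) = (3660000 − 1341725)/(0.85 × 28.7 × 380) = 250.08 mm.
M_n = C_f(d − h_f/2) + (T − C_f)(d − a_w/2) = 1341725 × (735 − 55) + 2318275 × (735 − 125.04) = 912.37 + 1414.06 = 2326.43 × 10⁶ N·mm.
M_n = 2326.43 kN·m.

M_n ≈ 2330 kN·m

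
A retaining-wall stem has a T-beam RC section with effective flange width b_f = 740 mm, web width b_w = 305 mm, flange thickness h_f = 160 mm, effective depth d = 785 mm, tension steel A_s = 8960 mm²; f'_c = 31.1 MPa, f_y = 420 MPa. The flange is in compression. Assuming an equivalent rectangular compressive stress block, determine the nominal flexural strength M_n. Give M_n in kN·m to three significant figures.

Tension: T = A_s f_y = 8960 × 420 = 3763200 N.
Try a within the flange: a = T/(0.85 f'_c b_f) = 3763200/(0.85 × 31.1 × 740) = 192.37 mm.
a = 192.37 > h_f = 160 mm: the block extends into the web. Split into flange-overhang and web parts.
C_f = 0.85 f'_c (b_f − b_w) h_f = 0.85 × 31.1 × (740 − 305) × 160 = 1839876 N.
Remaining web compression depth: a_w = (T − C_f)/(0.85 f'_c b_w) = (3763200 − 1839876)/(0.85 × 31.1 × 305) = 238.55 mm.
M_n = C_f(d − h_f/2) + (T − C_f)(d − a_w/2) = 1839876 × (785 − 80) + 1923324 × (785 − 119.275) = 1297.11 + 1280.40 = 2577.51 × 10⁶ N·mm.
M_n = 2577.51 kN·m.

M_n ≈ 2580 kN·m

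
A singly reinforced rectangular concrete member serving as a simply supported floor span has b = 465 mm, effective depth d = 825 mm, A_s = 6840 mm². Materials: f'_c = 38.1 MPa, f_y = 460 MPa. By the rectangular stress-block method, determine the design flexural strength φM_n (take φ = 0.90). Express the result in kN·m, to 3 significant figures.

T = A_s f_y = 6840 × 460 = 3146400 N = 3146.4 kN.
From C = T: a = T/(0.85 f'_c b) = 3146400/(0.85 × 38.1 × 465) = 208.94 mm.
M_n = T(d − a/2) = 3146.4 kN × (825 − 104.47) mm = 2267.08 kN·m.
φM_n = 0.90 × 2267.08 = 2040.37 kN·m.

φM_n ≈ 2040 kN·m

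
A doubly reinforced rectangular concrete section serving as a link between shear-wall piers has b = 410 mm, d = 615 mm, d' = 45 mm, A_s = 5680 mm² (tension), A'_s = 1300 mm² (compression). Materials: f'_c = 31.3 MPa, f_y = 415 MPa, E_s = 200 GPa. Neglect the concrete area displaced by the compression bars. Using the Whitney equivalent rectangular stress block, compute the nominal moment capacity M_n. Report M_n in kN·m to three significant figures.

M_n ≈ 1270 kN·m

Assume both tension and compression steel yield.
Net tension couple steel: A_s − A'_s = 4380 mm².
a = (A_s − A'_s) f_y / (0.85 f'_c b) = 1817700/(0.85 × 31.3 × 410) = 166.64 mm.
c = a/β₁ = 166.64/0.826 = 201.74 mm; ε'_s = 0.003(c − d')/c = 0.0023 ≥ f_y/E_s = 0.0021, so compression steel does yield.
M_n = (A_s − A'_s) f_y (d − a/2) + A'_s f_y (d − d') = [1817700 × (615 − 83.32) + 539500 × (615 − 45)] × 10⁻⁶ = 966.43 + 307.52 = 1273.95 kN·m.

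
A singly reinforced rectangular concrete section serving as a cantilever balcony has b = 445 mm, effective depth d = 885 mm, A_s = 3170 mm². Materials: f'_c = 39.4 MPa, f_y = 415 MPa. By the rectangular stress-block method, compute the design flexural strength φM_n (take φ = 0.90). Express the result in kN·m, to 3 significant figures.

T = A_s f_y = 3170 × 415 = 1315550 N = 1315.55 kN.
From C = T: a = T/(0.85 f'_c b) = 1315550/(0.85 × 39.4 × 445) = 88.27 mm.
M_n = T(d − a/2) = 1315.55 kN × (885 − 44.135) mm = 1106.20 kN·m.
φM_n = 0.90 × 1106.20 = 995.58 kN·m.

φM_n ≈ 996 kN·m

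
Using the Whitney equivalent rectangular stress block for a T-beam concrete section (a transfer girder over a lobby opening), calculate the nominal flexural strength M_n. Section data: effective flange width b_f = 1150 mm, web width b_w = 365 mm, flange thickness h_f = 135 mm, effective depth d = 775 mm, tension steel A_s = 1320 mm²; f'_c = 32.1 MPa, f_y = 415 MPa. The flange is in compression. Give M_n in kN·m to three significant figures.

M_n ≈ 420 kN·m

Tension: T = A_s f_y = 1320 × 415 = 547800 N.
Try a within the flange: a = T/(0.85 f'_c b_f) = 547800/(0.85 × 32.1 × 1150) = 17.46 mm.
Since a = 17.46 ≤ h_f = 135 mm, the stress block lies entirely in the flange; analyse as a rectangular beam of width b_f.
M_n = T(d − a/2) = 547800 × (775 − 8.73) = 419.76 × 10⁶ N·mm.
M_n = 419.76 kN·m.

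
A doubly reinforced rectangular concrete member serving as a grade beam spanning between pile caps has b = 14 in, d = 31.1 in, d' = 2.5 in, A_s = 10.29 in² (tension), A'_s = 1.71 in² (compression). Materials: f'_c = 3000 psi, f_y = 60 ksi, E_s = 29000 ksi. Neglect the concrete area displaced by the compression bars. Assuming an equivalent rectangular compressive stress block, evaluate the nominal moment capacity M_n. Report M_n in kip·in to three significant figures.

Assume both steels yield.
a = (A_s − A'_s) f_y/(0.85 f'_c b) = (10.29 − 1.71) × 60/(0.85 × 3 × 14) = 14.420 in.
c = a/β₁ = 14.420/0.85 = 16.965 in; ε'_s = 0.003(c − d')/c = 0.0026 ≥ ε_y = 0.0021, so the compression steel yields.
M_n = (A_s − A'_s) f_y (d − a/2) + A'_s f_y (d − d') = 514.8 × (31.1 − 7.21) + 102.6 × (31.1 − 2.5) = 12298.6 + 2934.4 = 15233.0 kip·in.

M_n ≈ 15200 kip·in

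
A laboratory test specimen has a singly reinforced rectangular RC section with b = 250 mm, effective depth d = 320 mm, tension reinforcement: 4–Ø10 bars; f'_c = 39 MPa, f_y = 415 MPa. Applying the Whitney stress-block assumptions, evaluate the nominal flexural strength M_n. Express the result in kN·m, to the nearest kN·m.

M_n ≈ 41 kN·m

A_s = 4 × 78.5 = 314 mm².
T = A_s f_y = 314 × 415 = 130310 N = 130.31 kN.
From C = T: a = T/(0.85 f'_c b) = 130310/(0.85 × 39 × 250) = 15.72 mm.
M_n = T(d − a/2) = 130.31 kN × (320 − 7.86) mm = 40.67 kN·m.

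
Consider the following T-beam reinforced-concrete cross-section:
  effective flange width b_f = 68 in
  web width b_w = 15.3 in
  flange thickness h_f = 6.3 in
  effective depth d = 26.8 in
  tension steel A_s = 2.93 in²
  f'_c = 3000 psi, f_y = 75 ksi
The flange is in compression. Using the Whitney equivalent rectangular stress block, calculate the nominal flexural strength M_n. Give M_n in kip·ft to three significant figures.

Tension: T = A_s f_y = 2.93 × 75 = 219.75 kips.
Try a within the flange: a = T/(0.85 f'_c b_f) = 219.75/(0.85 × 3 × 68) = 1.267 in.
Since a = 1.267 ≤ h_f = 6.3 in, the stress block lies entirely in the flange; analyse as a rectangular beam of width b_f.
M_n = T(d − a/2) = 219.75 × (26.8 − 0.6335) = 5750.1 kip·in.
M_n = 5750.1/12 = 479.18 kip·ft.

M_n ≈ 479 kip·ft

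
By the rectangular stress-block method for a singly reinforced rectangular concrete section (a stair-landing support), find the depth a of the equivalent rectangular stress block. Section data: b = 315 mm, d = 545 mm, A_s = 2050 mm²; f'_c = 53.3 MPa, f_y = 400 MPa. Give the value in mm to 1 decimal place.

a ≈ 57.5 mm

T = A_s f_y = 2050 × 400 = 820000 N = 820 kN.
Setting C = 0.85 f'_c a b equal to T: a = 820000/(0.85 × 53.3 × 315) = 57.5 mm.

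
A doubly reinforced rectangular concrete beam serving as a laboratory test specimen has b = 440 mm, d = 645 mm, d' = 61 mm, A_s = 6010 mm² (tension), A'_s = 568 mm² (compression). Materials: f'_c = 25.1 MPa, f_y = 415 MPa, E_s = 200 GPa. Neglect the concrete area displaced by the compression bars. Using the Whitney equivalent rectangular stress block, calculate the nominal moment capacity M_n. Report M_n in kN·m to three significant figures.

Assume both tension and compression steel yield.
Net tension couple steel: A_s − A'_s = 5442 mm².
a = (A_s − A'_s) f_y / (0.85 f'_c b) = 2258430/(0.85 × 25.1 × 440) = 240.58 mm.
c = a/β₁ = 240.58/0.85 = 283.04 mm; ε'_s = 0.003(c − d')/c = 0.0024 ≥ f_y/E_s = 0.0021, so compression steel does yield.
M_n = (A_s − A'_s) f_y (d − a/2) + A'_s f_y (d − d') = [2258430 × (645 − 120.29) + 235720 × (645 − 61)] × 10⁻⁶ = 1185.02 + 137.66 = 1322.68 kN·m.

M_n ≈ 1320 kN·m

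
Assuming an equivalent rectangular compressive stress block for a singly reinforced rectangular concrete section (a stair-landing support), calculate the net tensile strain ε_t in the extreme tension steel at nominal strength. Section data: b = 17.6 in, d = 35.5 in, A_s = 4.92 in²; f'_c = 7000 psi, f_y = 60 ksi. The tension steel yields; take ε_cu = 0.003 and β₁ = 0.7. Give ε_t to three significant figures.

a = A_s f_y/(0.85 f'_c b) = 2.819 in.
β₁ = 0.7, so c = a/β₁ = 2.819/0.7 = 4.027 in.
From the linear strain diagram with ε_cu = 0.003: ε_t = 0.003 (d − c)/c = 0.003 × (35.5 − 4.027)/4.027 = 0.0234.
Since ε_t ≥ 0.005, the section is tension-controlled.

ε_t ≈ 0.0234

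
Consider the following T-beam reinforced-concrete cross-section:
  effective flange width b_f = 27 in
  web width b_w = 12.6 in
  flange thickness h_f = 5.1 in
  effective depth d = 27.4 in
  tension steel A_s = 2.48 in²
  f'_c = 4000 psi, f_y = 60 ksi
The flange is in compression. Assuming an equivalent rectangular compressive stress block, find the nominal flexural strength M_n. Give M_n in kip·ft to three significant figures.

Tension: T = A_s f_y = 2.48 × 60 = 148.8 kips.
Try a within the flange: a = T/(0.85 f'_c b_f) = 148.8/(0.85 × 4 × 27) = 1.621 in.
Since a = 1.621 ≤ h_f = 5.1 in, the stress block lies entirely in the flange; analyse as a rectangular beam of width b_f.
M_n = T(d − a/2) = 148.8 × (27.4 − 0.8105) = 3956.5 kip·in.
M_n = 3956.5/12 = 329.71 kip·ft.

M_n ≈ 330 kip·ft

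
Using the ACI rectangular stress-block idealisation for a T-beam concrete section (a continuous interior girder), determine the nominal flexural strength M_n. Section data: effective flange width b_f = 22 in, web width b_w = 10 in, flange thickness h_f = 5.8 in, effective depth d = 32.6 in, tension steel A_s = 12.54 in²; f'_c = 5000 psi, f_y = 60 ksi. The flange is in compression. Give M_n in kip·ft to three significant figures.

Tension: T = A_s f_y = 12.54 × 60 = 752.4 kips.
Try a within the flange: a = T/(0.85 f'_c b_f) = 752.4/(0.85 × 5 × 22) = 8.047 in.
a = 8.047 > h_f = 5.8 in: the block extends into the web. Split into flange-overhang and web parts.
C_f = 0.85 f'_c (b_f − b_w) h_f = 0.85 × 5 × (22 − 10) × 5.8 = 295.8 kips.
Remaining web compression depth: a_w = (T − C_f)/(0.85 f'_c b_w) = (752.4 − 295.8)/(0.85 × 5 × 10) = 10.744 in.
M_n = C_f(d − h_f/2) + (T − C_f)(d − a_w/2) = 295.8 × (32.6 − 2.9) + 456.6 × (32.6 − 5.372) = 8785.3 + 12432.3 = 21217.6 kip·in.
M_n = 21217.6/12 = 1768.13 kip·ft.

M_n ≈ 1770 kip·ft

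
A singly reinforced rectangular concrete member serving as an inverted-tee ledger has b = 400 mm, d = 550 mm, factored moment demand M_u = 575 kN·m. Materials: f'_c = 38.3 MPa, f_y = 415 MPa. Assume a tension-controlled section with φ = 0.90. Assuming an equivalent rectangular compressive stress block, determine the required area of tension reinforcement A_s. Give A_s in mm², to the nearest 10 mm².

M_n = M_u/φ = 575/0.90 = 638.889 kN·m.
With M_n = 0.85 f'_c a b (d − a/2), solve the quadratic for a:
a = d − √(d² − 2M_n/(0.85 f'_c b)) = 550 − √(550² − 2 × 638.889×10⁶/(0.85 × 38.3 × 400)) = 97.92 mm.
A_s = 0.85 f'_c a b / f_y = 0.85 × 38.3 × 97.92 × 400 / 415 = 3072.6 mm².

A_s ≈ 3070 mm²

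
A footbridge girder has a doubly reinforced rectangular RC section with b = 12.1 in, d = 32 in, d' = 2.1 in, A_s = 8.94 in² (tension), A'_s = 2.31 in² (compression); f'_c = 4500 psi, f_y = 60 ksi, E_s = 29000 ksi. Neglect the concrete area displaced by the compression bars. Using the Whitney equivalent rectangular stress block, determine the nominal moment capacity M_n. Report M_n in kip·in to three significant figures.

Assume both steels yield.
a = (A_s − A'_s) f_y/(0.85 f'_c b) = (8.94 − 2.31) × 60/(0.85 × 4.5 × 12.1) = 8.595 in.
c = a/β₁ = 8.595/0.825 = 10.418 in; ε'_s = 0.003(c − d')/c = 0.0024 ≥ ε_y = 0.0021, so the compression steel yields.
M_n = (A_s − A'_s) f_y (d − a/2) + A'_s f_y (d − d') = 397.8 × (32 − 4.2975) + 138.6 × (32 − 2.1) = 11020.1 + 4144.1 = 15164.2 kip·in.

M_n ≈ 15200 kip·in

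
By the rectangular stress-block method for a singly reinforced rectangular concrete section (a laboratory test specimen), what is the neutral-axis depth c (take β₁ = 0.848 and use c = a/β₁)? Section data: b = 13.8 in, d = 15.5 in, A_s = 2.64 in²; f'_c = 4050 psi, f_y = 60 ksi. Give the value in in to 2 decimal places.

T = A_s f_y = 2.64 × 60 = 158.4 kips.
a = T/(0.85 f'_c b) = 158.4/(0.85 × 4.05 × 13.8) = 3.3343 in.
With β₁ = 0.848, c = a/β₁ = 3.3343/0.848 = 3.93 in.

c ≈ 3.93 in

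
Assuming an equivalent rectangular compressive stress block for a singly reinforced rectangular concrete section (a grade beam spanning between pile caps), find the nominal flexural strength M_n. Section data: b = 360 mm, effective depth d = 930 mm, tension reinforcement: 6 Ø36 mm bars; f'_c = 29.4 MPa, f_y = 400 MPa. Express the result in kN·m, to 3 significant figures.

A_s = 6 × 1018 = 6108 mm².
T = A_s f_y = 6108 × 400 = 2443200 N = 2443.2 kN.
From C = T: a = T/(0.85 f'_c b) = 2443200/(0.85 × 29.4 × 360) = 271.58 mm.
M_n = T(d − a/2) = 2443.2 kN × (930 − 135.79) mm = 1940.41 kN·m.

M_n ≈ 1940 kN·m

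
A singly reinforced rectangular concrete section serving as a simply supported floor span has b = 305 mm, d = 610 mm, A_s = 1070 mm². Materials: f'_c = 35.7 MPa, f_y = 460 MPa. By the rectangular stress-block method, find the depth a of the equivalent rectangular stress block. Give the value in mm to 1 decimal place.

T = A_s f_y = 1070 × 460 = 492200 N = 492.2 kN.
Setting C = 0.85 f'_c a b equal to T: a = 492200/(0.85 × 35.7 × 305) = 53.2 mm.

a ≈ 53.2 mm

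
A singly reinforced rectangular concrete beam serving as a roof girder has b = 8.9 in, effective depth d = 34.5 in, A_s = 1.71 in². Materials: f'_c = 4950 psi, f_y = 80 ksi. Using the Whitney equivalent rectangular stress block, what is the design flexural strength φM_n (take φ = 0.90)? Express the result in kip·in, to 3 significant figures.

φM_n ≈ 4020 kip·in

T = A_s f_y = 1.71 × 80 = 136.8 kips.
a = T/(0.85 f'_c b) = 136.8/(0.85 × 4.95 × 8.9) = 3.653 in.
M_n = T(d − a/2) = 136.8 × (34.5 − 1.8265) = 4469.7 kip·in.
φM_n = 0.90 × 4469.7 = 4022.7 kip·in.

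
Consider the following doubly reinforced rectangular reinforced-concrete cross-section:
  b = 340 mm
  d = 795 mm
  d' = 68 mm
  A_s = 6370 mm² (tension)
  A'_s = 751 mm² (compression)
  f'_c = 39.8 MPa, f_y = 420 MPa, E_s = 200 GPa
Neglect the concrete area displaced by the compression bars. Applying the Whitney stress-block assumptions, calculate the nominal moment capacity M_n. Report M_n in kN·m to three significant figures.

Assume both tension and compression steel yield.
Net tension couple steel: A_s − A'_s = 5619 mm².
a = (A_s − A'_s) f_y / (0.85 f'_c b) = 2359980/(0.85 × 39.8 × 340) = 205.18 mm.
c = a/β₁ = 205.18/0.766 = 267.86 mm; ε'_s = 0.003(c − d')/c = 0.0022 ≥ f_y/E_s = 0.0021, so compression steel does yield.
M_n = (A_s − A'_s) f_y (d − a/2) + A'_s f_y (d − d') = [2359980 × (795 − 102.59) + 315420 × (795 − 68)] × 10⁻⁶ = 1634.07 + 229.31 = 1863.38 kN·m.

M_n ≈ 1860 kN·m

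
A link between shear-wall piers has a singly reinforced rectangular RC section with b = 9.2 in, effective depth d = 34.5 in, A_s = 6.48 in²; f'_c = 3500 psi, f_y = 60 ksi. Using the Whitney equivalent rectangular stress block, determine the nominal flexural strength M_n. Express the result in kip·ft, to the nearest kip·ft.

T = A_s f_y = 6.48 × 60 = 388.8 kips.
a = T/(0.85 f'_c b) = 388.8/(0.85 × 3.5 × 9.2) = 14.205 in.
M_n = T(d − a/2) = 388.8 × (34.5 − 7.1025) = 10652.1 kip·in = 10652.1/12 = 887.68 kip·ft.

M_n ≈ 888 kip·ft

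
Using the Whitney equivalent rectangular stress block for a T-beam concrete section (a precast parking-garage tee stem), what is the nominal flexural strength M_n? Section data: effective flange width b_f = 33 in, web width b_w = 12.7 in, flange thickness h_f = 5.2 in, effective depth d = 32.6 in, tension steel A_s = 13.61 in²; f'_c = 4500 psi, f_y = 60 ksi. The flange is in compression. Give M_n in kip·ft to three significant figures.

Tension: T = A_s f_y = 13.61 × 60 = 816.6 kips.
Try a within the flange: a = T/(0.85 f'_c b_f) = 816.6/(0.85 × 4.5 × 33) = 6.469 in.
a = 6.469 > h_f = 5.2 in: the block extends into the web. Split into flange-overhang and web parts.
C_f = 0.85 f'_c (b_f − b_w) h_f = 0.85 × 4.5 × (33 − 12.7) × 5.2 = 403.8 kips.
Remaining web compression depth: a_w = (T − C_f)/(0.85 f'_c b_w) = (816.6 − 403.8)/(0.85 × 4.5 × 12.7) = 8.498 in.
M_n = C_f(d − h_f/2) + (T − C_f)(d − a_w/2) = 403.8 × (32.6 − 2.6) + 412.8 × (32.6 − 4.249) = 12114.0 + 11703.3 = 23817.3 kip·in.
M_n = 23817.3/12 = 1984.78 kip·ft.

M_n ≈ 1980 kip·ft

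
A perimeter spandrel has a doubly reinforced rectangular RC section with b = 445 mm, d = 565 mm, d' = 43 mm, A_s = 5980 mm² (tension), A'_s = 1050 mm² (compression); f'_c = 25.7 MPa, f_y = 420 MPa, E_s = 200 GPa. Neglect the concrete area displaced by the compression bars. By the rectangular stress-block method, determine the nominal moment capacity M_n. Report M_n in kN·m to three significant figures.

Assume both tension and compression steel yield.
Net tension couple steel: A_s − A'_s = 4930 mm².
a = (A_s − A'_s) f_y / (0.85 f'_c b) = 2070600/(0.85 × 25.7 × 445) = 213.00 mm.
c = a/β₁ = 213.00/0.85 = 250.59 mm; ε'_s = 0.003(c − d')/c = 0.0025 ≥ f_y/E_s = 0.0021, so compression steel does yield.
M_n = (A_s − A'_s) f_y (d − a/2) + A'_s f_y (d − d') = [2070600 × (565 − 106.5) + 441000 × (565 − 43)] × 10⁻⁶ = 949.37 + 230.20 = 1179.57 kN·m.

M_n ≈ 1180 kN·m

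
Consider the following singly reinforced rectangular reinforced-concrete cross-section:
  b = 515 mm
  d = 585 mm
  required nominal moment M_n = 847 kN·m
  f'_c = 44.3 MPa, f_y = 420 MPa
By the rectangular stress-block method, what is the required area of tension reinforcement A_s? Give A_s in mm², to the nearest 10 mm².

A_s ≈ 3700 mm²

With M_n = 0.85 f'_c a b (d − a/2), solve the quadratic for a:
a = d − √(d² − 2M_n/(0.85 f'_c b)) = 585 − √(585² − 2 × 847×10⁶/(0.85 × 44.3 × 515)) = 80.15 mm.
A_s = 0.85 f'_c a b / f_y = 0.85 × 44.3 × 80.15 × 515 / 420 = 3700.7 mm².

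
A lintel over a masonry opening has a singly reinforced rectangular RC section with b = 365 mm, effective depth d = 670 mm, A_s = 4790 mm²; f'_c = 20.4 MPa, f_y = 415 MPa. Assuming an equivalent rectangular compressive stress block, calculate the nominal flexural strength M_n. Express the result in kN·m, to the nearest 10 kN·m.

T = A_s f_y = 4790 × 415 = 1987850 N = 1987.85 kN.
From C = T: a = T/(0.85 f'_c b) = 1987850/(0.85 × 20.4 × 365) = 314.08 mm.
M_n = T(d − a/2) = 1987.85 kN × (670 − 157.04) mm = 1019.69 kN·m.

M_n ≈ 1020 kN·m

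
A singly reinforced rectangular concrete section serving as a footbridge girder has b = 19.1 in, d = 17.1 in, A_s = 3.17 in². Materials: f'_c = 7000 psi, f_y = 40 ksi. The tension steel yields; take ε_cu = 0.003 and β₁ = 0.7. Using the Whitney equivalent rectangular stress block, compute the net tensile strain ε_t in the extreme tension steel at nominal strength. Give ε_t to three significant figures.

a = A_s f_y/(0.85 f'_c b) = 1.116 in.
β₁ = 0.7, so c = a/β₁ = 1.116/0.7 = 1.594 in.
From the linear strain diagram with ε_cu = 0.003: ε_t = 0.003 (d − c)/c = 0.003 × (17.1 − 1.594)/1.594 = 0.0292.
Since ε_t ≥ 0.005, the section is tension-controlled.

ε_t ≈ 0.0292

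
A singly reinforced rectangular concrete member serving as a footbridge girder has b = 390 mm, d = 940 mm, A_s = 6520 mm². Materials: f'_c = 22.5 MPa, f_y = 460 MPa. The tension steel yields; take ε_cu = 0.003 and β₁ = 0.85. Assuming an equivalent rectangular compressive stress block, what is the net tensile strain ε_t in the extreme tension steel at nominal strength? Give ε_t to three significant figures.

ε_t ≈ 0.00296

a = A_s f_y/(0.85 f'_c b) = 402.10 mm.
β₁ = 0.85, so c = a/β₁ = 402.10/0.85 = 473.06 mm.
From the linear strain diagram with ε_cu = 0.003: ε_t = 0.003 (d − c)/c = 0.003 × (940 − 473.06)/473.06 = 0.00296.
ε_t < 0.004 — the section is over-reinforced for flexure under ACI limits.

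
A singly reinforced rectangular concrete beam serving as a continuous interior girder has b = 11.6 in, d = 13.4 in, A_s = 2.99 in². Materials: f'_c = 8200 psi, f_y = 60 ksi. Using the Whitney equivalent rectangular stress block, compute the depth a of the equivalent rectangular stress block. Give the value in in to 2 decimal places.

T = A_s f_y = 2.99 × 60 = 179.4 kips.
a = T/(0.85 f'_c b) = 179.4/(0.85 × 8.2 × 11.6) = 2.22 in.

a ≈ 2.22 in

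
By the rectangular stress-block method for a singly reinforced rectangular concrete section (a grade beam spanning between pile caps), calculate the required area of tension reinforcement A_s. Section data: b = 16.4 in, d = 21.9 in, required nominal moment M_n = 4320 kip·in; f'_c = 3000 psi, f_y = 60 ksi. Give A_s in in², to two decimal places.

From M_n = 0.85 f'_c a b (d − a/2):
a = d − √(d² − 2M_n/(0.85 f'_c b)) = 21.9 − √(21.9² − 2 × 4320/(0.85 × 3 × 16.4)) = 5.377 in.
A_s = 0.85 f'_c a b / f_y = 0.85 × 3 × 5.377 × 16.4 / 60 = 3.748 in².

A_s ≈ 3.75 in²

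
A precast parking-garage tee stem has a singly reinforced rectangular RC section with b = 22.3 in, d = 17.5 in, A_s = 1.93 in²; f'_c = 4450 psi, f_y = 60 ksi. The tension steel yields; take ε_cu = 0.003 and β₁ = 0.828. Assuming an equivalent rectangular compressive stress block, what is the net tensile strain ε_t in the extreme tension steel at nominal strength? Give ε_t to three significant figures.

a = A_s f_y/(0.85 f'_c b) = 1.373 in.
β₁ = 0.828, so c = a/β₁ = 1.373/0.828 = 1.658 in.
From the linear strain diagram with ε_cu = 0.003: ε_t = 0.003 (d − c)/c = 0.003 × (17.5 − 1.658)/1.658 = 0.0287.
Since ε_t ≥ 0.005, the section is tension-controlled.

ε_t ≈ 0.0287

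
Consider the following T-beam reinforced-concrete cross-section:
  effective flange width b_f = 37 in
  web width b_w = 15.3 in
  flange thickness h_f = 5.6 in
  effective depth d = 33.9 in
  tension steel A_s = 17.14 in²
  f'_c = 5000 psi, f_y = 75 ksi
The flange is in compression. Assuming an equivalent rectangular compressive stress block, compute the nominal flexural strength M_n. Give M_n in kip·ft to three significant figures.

Tension: T = A_s f_y = 17.14 × 75 = 1285.5 kips.
Try a within the flange: a = T/(0.85 f'_c b_f) = 1285.5/(0.85 × 5 × 37) = 8.175 in.
a = 8.175 > h_f = 5.6 in: the block extends into the web. Split into flange-overhang and web parts.
C_f = 0.85 f'_c (b_f − b_w) h_f = 0.85 × 5 × (37 − 15.3) × 5.6 = 516.5 kips.
Remaining web compression depth: a_w = (T − C_f)/(0.85 f'_c b_w) = (1285.5 − 516.5)/(0.85 × 5 × 15.3) = 11.826 in.
M_n = C_f(d − h_f/2) + (T − C_f)(d − a_w/2) = 516.5 × (33.9 − 2.8) + 769 × (33.9 − 5.913) = 16063.2 + 21522.0 = 37585.2 kip·in.
M_n = 37585.2/12 = 3132.10 kip·ft.

M_n ≈ 3130 kip·ft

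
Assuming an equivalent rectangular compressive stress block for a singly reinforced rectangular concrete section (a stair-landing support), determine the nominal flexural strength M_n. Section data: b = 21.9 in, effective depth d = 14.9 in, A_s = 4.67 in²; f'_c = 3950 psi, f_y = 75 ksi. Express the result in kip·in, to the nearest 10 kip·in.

M_n ≈ 4380 kip·in

T = A_s f_y = 4.67 × 75 = 350.25 kips.
a = T/(0.85 f'_c b) = 350.25/(0.85 × 3.95 × 21.9) = 4.763 in.
M_n = T(d − a/2) = 350.25 × (14.9 − 2.3815) = 4384.6 kip·in.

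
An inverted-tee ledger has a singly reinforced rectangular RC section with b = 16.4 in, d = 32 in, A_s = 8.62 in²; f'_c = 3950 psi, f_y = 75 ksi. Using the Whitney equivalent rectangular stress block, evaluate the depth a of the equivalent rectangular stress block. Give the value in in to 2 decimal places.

a ≈ 11.74 in

T = A_s f_y = 8.62 × 75 = 646.5 kips.
a = T/(0.85 f'_c b) = 646.5/(0.85 × 3.95 × 16.4) = 11.74 in.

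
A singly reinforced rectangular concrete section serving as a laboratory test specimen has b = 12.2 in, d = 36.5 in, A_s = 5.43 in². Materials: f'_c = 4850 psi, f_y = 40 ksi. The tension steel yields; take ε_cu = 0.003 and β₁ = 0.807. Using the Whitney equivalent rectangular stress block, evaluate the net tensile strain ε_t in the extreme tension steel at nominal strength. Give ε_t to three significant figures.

ε_t ≈ 0.0175

a = A_s f_y/(0.85 f'_c b) = 4.319 in.
β₁ = 0.807, so c = a/β₁ = 4.319/0.807 = 5.352 in.
From the linear strain diagram with ε_cu = 0.003: ε_t = 0.003 (d − c)/c = 0.003 × (36.5 − 5.352)/5.352 = 0.0175.
Since ε_t ≥ 0.005, the section is tension-controlled.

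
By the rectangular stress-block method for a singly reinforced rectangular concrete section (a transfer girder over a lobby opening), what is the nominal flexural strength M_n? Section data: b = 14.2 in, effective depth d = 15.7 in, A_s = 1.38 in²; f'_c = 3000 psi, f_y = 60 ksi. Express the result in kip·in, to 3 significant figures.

T = A_s f_y = 1.38 × 60 = 82.8 kips.
a = T/(0.85 f'_c b) = 82.8/(0.85 × 3 × 14.2) = 2.287 in.
M_n = T(d − a/2) = 82.8 × (15.7 − 1.1435) = 1205.3 kip·in.

M_n ≈ 1210 kip·in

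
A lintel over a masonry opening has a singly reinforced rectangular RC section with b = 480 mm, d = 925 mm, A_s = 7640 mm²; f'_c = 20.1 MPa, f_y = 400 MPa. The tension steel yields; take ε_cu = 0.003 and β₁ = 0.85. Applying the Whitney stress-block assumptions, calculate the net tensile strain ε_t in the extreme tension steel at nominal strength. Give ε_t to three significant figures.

ε_t ≈ 0.00333

a = A_s f_y/(0.85 f'_c b) = 372.65 mm.
β₁ = 0.85, so c = a/β₁ = 372.65/0.85 = 438.41 mm.
From the linear strain diagram with ε_cu = 0.003: ε_t = 0.003 (d − c)/c = 0.003 × (925 − 438.41)/438.41 = 0.00333.
ε_t < 0.004 — the section is over-reinforced for flexure under ACI limits.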